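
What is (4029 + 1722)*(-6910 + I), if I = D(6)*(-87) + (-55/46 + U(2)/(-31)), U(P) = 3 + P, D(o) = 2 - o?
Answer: -53825604597/1426 ≈ -3.7746e+7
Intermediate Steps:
I = 494313/1426 (I = (2 - 1*6)*(-87) + (-55/46 + (3 + 2)/(-31)) = (2 - 6)*(-87) + (-55*1/46 + 5*(-1/31)) = -4*(-87) + (-55/46 - 5/31) = 348 - 1935/1426 = 494313/1426 ≈ 346.64)
(4029 + 1722)*(-6910 + I) = (4029 + 1722)*(-6910 + 494313/1426) = 5751*(-9359347/1426) = -53825604597/1426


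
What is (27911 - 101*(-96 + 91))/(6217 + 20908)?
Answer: 28416/27125 ≈ 1.0476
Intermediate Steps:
(27911 - 101*(-96 + 91))/(6217 + 20908) = (27911 - 101*(-5))/27125 = (27911 + 505)*(1/27125) = 28416*(1/27125) = 28416/27125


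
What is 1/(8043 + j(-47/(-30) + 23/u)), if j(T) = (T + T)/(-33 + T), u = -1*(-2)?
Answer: 299/2404465 ≈ 0.00012435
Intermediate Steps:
u = 2
j(T) = 2*T/(-33 + T) (j(T) = (2*T)/(-33 + T) = 2*T/(-33 + T))
1/(8043 + j(-47/(-30) + 23/u)) = 1/(8043 + 2*(-47/(-30) + 23/2)/(-33 + (-47/(-30) + 23/2))) = 1/(8043 + 2*(-47*(-1/30) + 23*(½))/(-33 + (-47*(-1/30) + 23*(½)))) = 1/(8043 + 2*(47/30 + 23/2)/(-33 + (47/30 + 23/2))) = 1/(8043 + 2*(196/15)/(-33 + 196/15)) = 1/(8043 + 2*(196/15)/(-299/15)) = 1/(8043 + 2*(196/15)*(-15/299)) = 1/(8043 - 392/299) = 1/(2404465/299) = 299/2404465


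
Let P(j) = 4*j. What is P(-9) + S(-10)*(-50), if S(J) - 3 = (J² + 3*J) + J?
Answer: -3186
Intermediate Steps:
S(J) = 3 + J² + 4*J (S(J) = 3 + ((J² + 3*J) + J) = 3 + (J² + 4*J) = 3 + J² + 4*J)
P(-9) + S(-10)*(-50) = 4*(-9) + (3 + (-10)² + 4*(-10))*(-50) = -36 + (3 + 100 - 40)*(-50) = -36 + 63*(-50) = -36 - 3150 = -3186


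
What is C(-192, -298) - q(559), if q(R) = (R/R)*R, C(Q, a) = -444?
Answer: -1003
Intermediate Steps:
q(R) = R (q(R) = 1*R = R)
C(-192, -298) - q(559) = -444 - 1*559 = -444 - 559 = -1003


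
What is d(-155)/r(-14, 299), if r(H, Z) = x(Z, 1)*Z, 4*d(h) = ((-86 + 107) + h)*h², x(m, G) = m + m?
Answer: -1609675/357604 ≈ -4.5013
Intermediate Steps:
x(m, G) = 2*m
d(h) = h²*(21 + h)/4 (d(h) = (((-86 + 107) + h)*h²)/4 = ((21 + h)*h²)/4 = (h²*(21 + h))/4 = h²*(21 + h)/4)
r(H, Z) = 2*Z² (r(H, Z) = (2*Z)*Z = 2*Z²)
d(-155)/r(-14, 299) = ((¼)*(-155)²*(21 - 155))/((2*299²)) = ((¼)*24025*(-134))/((2*89401)) = -1609675/2/178802 = -1609675/2*1/178802 = -1609675/357604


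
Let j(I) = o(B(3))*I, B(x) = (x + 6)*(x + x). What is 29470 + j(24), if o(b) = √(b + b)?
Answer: 29470 + 144*√3 ≈ 29719.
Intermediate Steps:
B(x) = 2*x*(6 + x) (B(x) = (6 + x)*(2*x) = 2*x*(6 + x))
o(b) = √2*√b (o(b) = √(2*b) = √2*√b)
j(I) = 6*I*√3 (j(I) = (√2*√(2*3*(6 + 3)))*I = (√2*√(2*3*9))*I = (√2*√54)*I = (√2*(3*√6))*I = (6*√3)*I = 6*I*√3)
29470 + j(24) = 29470 + 6*24*√3 = 29470 + 144*√3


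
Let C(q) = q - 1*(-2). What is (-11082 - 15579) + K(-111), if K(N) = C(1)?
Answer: -26658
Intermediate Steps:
C(q) = 2 + q (C(q) = q + 2 = 2 + q)
K(N) = 3 (K(N) = 2 + 1 = 3)
(-11082 - 15579) + K(-111) = (-11082 - 15579) + 3 = -26661 + 3 = -26658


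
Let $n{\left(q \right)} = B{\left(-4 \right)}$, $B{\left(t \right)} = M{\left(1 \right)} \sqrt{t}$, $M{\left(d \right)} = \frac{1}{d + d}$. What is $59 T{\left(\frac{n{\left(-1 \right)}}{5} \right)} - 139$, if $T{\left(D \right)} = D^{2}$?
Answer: $- \frac{3534}{25} \approx -141.36$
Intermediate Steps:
$M{\left(d \right)} = \frac{1}{2 d}$
$B{\left(t \right)} = \frac{\sqrt{t}}{2}$ ($B{\left(t \right)} = \frac{1}{2 \cdot 1} \sqrt{t} = \frac{1}{2} \cdot 1 \sqrt{t} = \frac{\sqrt{t}}{2}$)
$n{\left(q \right)} = i$ ($n{\left(q \right)} = \frac{\sqrt{-4}}{2} = \frac{2 i}{2} = i$)
$59 T{\left(\frac{n{\left(-1 \right)}}{5} \right)} - 139 = 59 \left(\frac{i}{5}\right)^{2} - 139 = 59 \left(- \frac{1}{25}\right) - 139 = - \frac{59}{25} - 139 = - \frac{3534}{25}$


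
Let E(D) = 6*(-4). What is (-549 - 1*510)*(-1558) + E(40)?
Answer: 1649898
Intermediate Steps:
E(D) = -24
(-549 - 1*510)*(-1558) + E(40) = (-549 - 1*510)*(-1558) - 24 = (-549 - 510)*(-1558) - 24 = -1059*(-1558) - 24 = 1649922 - 24 = 1649898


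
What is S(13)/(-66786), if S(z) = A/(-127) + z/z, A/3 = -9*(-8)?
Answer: 89/8481822 ≈ 1.0493e-5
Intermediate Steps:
A = 216 (A = 3*(-9*(-8)) = 3*72 = 216)
S(z) = -89/127 (S(z) = 216/(-127) + z/z = 216*(-1/127) + 1 = -216/127 + 1 = -89/127)
S(13)/(-66786) = -89/127/(-66786) = -89/127*(-1/66786) = 89/8481822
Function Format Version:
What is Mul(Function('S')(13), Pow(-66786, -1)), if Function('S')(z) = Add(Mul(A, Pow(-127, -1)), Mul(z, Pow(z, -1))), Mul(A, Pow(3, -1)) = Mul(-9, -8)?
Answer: Rational(89, 8481822) ≈ 1.0493e-5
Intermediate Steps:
A = 216 (A = Mul(3, Mul(-9, -8)) = Mul(3, 72) = 216)
Function('S')(z) = Rational(-89, 127) (Function('S')(z) = Add(Mul(216, Pow(-127, -1)), Mul(z, Pow(z, -1))) = Add(Mul(216, Rational(-1, 127)), 1) = Add(Rational(-216, 127), 1) = Rational(-89, 127))
Mul(Function('S')(13), Pow(-66786, -1)) = Mul(Rational(-89, 127), Pow(-66786, -1)) = Mul(Rational(-89, 127), Rational(-1, 66786)) = Rational(89, 8481822)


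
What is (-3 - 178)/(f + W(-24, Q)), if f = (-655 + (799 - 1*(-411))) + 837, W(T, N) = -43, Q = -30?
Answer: -181/1349 ≈ -0.13417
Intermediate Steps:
f = 1392 (f = (-655 + (799 + 411)) + 837 = (-655 + 1210) + 837 = 555 + 837 = 1392)
(-3 - 178)/(f + W(-24, Q)) = (-3 - 178)/(1392 - 43) = -181/1349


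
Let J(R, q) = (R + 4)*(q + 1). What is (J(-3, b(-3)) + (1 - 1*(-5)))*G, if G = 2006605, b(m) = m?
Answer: 8026420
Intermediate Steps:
J(R, q) = (1 + q)*(4 + R) (J(R, q) = (4 + R)*(1 + q) = (1 + q)*(4 + R))
(J(-3, b(-3)) + (1 - 1*(-5)))*G = ((4 - 3 + 4*(-3) - 3*(-3)) + (1 - 1*(-5)))*2006605 = ((4 - 3 - 12 + 9) + (1 + 5))*2006605 = (-2 + 6)*2006605 = 4*2006605 = 8026420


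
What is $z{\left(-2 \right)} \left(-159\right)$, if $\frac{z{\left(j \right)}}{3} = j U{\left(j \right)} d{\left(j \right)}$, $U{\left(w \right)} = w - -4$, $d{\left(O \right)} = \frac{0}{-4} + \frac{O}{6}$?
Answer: $-636$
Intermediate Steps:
$d{\left(O \right)} = \frac{O}{6}$ ($d{\left(O \right)} = 0 \left(- \frac{1}{4}\right) + O \frac{1}{6} = 0 + \frac{O}{6} = \frac{O}{6}$)
$U{\left(w \right)} = 4 + w$ ($U{\left(w \right)} = w + 4 = 4 + w$)
$z{\left(j \right)} = \frac{j^{2} \left(4 + j\right)}{2}$ ($z{\left(j \right)} = 3 j \left(4 + j\right) \frac{j}{6} = 3 \frac{j^{2} \left(4 + j\right)}{6} = \frac{j^{2} \left(4 + j\right)}{2}$)
$z{\left(-2 \right)} \left(-159\right) = \frac{\left(-2\right)^{2} \left(4 - 2\right)}{2} \left(-159\right) = \frac{1}{2} \cdot 4 \cdot 2 \left(-159\right) = 4 \left(-159\right) = -636$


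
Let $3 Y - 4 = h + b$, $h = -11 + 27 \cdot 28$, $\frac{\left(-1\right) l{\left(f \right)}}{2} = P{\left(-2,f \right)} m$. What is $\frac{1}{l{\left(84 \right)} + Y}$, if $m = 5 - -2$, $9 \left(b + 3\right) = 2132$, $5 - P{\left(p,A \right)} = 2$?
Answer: $\frac{27}{7712} \approx 0.003501$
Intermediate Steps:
$P{\left(p,A \right)} = 3$ ($P{\left(p,A \right)} = 5 - 2 = 3$)
$b = \frac{2105}{9}$ ($b = -3 + \frac{1}{9} \cdot 2132 = -3 + \frac{2132}{9} = \frac{2105}{9} \approx 233.89$)
$m = 7$ ($m = 5 + 2 = 7$)
$l{\left(f \right)} = -42$ ($l{\left(f \right)} = - 2 \cdot 3 \cdot 7 = \left(-2\right) 21 = -42$)
$h = 745$ ($h = -11 + 756 = 745$)
$Y = \frac{8846}{27}$ ($Y = \frac{4}{3} + \frac{745 + \frac{2105}{9}}{3} = \frac{4}{3} + \frac{1}{3} \cdot \frac{8810}{9} = \frac{4}{3} + \frac{8810}{27} = \frac{8846}{27} \approx 327.63$)
$\frac{1}{l{\left(84 \right)} + Y} = \frac{1}{-42 + \frac{8846}{27}} = \frac{1}{\frac{7712}{27}} = \frac{27}{7712}$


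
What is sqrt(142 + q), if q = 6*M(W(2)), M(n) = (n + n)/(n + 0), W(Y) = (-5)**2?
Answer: sqrt(154) ≈ 12.410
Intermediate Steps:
W(Y) = 25
M(n) = 2 (M(n) = (2*n)/n = 2)
q = 12 (q = 6*2 = 12)
sqrt(142 + q) = sqrt(142 + 12) = sqrt(154)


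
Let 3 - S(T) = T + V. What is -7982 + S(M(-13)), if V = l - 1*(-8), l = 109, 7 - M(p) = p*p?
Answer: -7934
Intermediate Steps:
M(p) = 7 - p**2 (M(p) = 7 - p*p = 7 - p**2)
V = 117 (V = 109 - 1*(-8) = 109 + 8 = 117)
S(T) = -114 - T (S(T) = 3 - (T + 117) = 3 - (117 + T) = 3 + (-117 - T) = -114 - T)
-7982 + S(M(-13)) = -7982 + (-114 - (7 - 1*(-13)**2)) = -7982 + (-114 - (7 - 1*169)) = -7982 + (-114 - (7 - 169)) = -7982 + (-114 - 1*(-162)) = -7982 + (-114 + 162) = -7982 + 48 = -7934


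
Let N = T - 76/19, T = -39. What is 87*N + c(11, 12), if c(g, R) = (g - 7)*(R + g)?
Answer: -3649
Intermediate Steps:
c(g, R) = (-7 + g)*(R + g)
N = -43 (N = -39 - 76/19 = -39 - 76*1/19 = -39 - 4 = -43)
87*N + c(11, 12) = 87*(-43) + (11² - 7*12 - 7*11 + 12*11) = -3741 + (121 - 84 - 77 + 132) = -3741 + 92 = -3649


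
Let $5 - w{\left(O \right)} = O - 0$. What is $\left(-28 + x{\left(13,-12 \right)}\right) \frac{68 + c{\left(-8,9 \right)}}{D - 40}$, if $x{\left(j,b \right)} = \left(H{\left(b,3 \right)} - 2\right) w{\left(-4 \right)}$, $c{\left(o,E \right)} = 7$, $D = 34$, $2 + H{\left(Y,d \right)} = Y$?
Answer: $2150$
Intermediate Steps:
$H{\left(Y,d \right)} = -2 + Y$
$w{\left(O \right)} = 5 - O$ ($w{\left(O \right)} = 5 - \left(O - 0\right) = 5 - \left(O + 0\right) = 5 - O$)
$x{\left(j,b \right)} = -36 + 9 b$ ($x{\left(j,b \right)} = \left(\left(-2 + b\right) - 2\right) \left(5 - -4\right) = \left(-4 + b\right) \left(5 + 4\right) = \left(-4 + b\right) 9 = -36 + 9 b$)
$\left(-28 + x{\left(13,-12 \right)}\right) \frac{68 + c{\left(-8,9 \right)}}{D - 40} = \left(-28 + \left(-36 + 9 \left(-12\right)\right)\right) \frac{68 + 7}{34 - 40} = \left(-28 - 144\right) \frac{75}{-6} = \left(-28 - 144\right) 75 \left(- \frac{1}{6}\right) = \left(-172\right) \left(- \frac{25}{2}\right) = 2150$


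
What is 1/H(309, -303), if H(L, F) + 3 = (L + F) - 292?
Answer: -1/289 ≈ -0.0034602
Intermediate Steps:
H(L, F) = -295 + F + L (H(L, F) = -3 + ((L + F) - 292) = -3 + ((F + L) - 292) = -3 + (-292 + F + L) = -295 + F + L)
1/H(309, -303) = 1/(-295 - 303 + 309) = 1/(-289) = -1/289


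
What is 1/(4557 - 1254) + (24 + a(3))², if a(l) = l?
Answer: 2407888/3303 ≈ 729.00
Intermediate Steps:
1/(4557 - 1254) + (24 + a(3))² = 1/(4557 - 1254) + (24 + 3)² = 1/3303 + 27² = 1/3303 + 729 = 2407888/3303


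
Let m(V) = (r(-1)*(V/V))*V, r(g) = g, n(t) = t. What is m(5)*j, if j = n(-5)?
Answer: 25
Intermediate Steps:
j = -5
m(V) = -V (m(V) = (-V/V)*V = (-1*1)*V = -V)
m(5)*j = -1*5*(-5) = -5*(-5) = 25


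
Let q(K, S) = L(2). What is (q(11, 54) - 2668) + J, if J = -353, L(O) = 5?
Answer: -3016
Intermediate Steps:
q(K, S) = 5
(q(11, 54) - 2668) + J = (5 - 2668) - 353 = -2663 - 353 = -3016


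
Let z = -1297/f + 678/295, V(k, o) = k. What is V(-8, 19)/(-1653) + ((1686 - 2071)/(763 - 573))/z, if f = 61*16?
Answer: -50639744/24282831 ≈ -2.0854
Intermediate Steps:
f = 976
z = 279113/287920 (z = -1297/976 + 678/295 = 279113/287920 ≈ 0.96941)
V(-8, 19)/(-1653) + ((1686 - 2071)/(763 - 573))/z = -8/(-1653) + ((1686 - 2071)/(763 - 573))/(279113/287920) = -8*(-1/1653) - 385/190*(287920/279113) = 8/1653 - 385*1/190*(287920/279113) = 8/1653 - 77/38*287920/279113 = 8/1653 - 11084920/5303147 = -50639744/24282831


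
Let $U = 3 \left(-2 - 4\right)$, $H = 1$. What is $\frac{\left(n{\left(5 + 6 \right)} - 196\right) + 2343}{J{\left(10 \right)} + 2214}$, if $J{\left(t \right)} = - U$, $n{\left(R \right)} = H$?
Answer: $\frac{179}{186} \approx 0.96237$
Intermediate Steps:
$n{\left(R \right)} = 1$
$U = -18$ ($U = 3 \left(-6\right) = -18$)
$J{\left(t \right)} = 18$ ($J{\left(t \right)} = \left(-1\right) \left(-18\right) = 18$)
$\frac{\left(n{\left(5 + 6 \right)} - 196\right) + 2343}{J{\left(10 \right)} + 2214} = \frac{\left(1 - 196\right) + 2343}{18 + 2214} = \frac{\left(1 - 196\right) + 2343}{2232} = \left(-195 + 2343\right) \frac{1}{2232} = 2148 \cdot \frac{1}{2232} = \frac{179}{186}$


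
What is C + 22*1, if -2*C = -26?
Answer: 35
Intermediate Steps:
C = 13 (C = -1/2*(-26) = 13)
C + 22*1 = 13 + 22*1 = 13 + 22 = 35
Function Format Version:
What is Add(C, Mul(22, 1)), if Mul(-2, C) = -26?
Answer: 35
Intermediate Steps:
C = 13 (C = Mul(Rational(-1, 2), -26) = 13)
Add(C, Mul(22, 1)) = Add(13, Mul(22, 1)) = Add(13, 22) = 35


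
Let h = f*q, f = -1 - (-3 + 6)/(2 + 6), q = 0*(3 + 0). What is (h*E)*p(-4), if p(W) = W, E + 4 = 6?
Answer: 0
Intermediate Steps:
E = 2 (E = -4 + 6 = 2)
q = 0 (q = 0*3 = 0)
f = -11/8 (f = -1 - 3/8 = -11/8 ≈ -1.3750)
h = 0 (h = -11/8*0 = 0)
(h*E)*p(-4) = (0*2)*(-4) = 0*(-4) = 0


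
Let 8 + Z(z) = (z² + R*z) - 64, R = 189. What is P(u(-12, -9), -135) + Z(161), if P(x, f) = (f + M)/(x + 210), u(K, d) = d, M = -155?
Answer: 11311588/201 ≈ 56277.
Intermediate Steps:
P(x, f) = (-155 + f)/(210 + x) (P(x, f) = (f - 155)/(x + 210) = (-155 + f)/(210 + x))
Z(z) = -72 + z² + 189*z (Z(z) = -8 + ((z² + 189*z) - 64) = -8 + (-64 + z² + 189*z) = -72 + z² + 189*z)
P(u(-12, -9), -135) + Z(161) = (-155 - 135)/(210 - 9) + (-72 + 161² + 189*161) = -290/201 + (-72 + 25921 + 30429) = (1/201)*(-290) + 56278 = -290/201 + 56278 = 11311588/201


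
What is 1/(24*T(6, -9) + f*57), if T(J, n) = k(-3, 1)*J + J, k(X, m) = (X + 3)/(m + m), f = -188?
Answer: -1/10572 ≈ -9.4589e-5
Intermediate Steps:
k(X, m) = (3 + X)/(2*m) (k(X, m) = (3 + X)/((2*m)) = (3 + X)*(1/(2*m)) = (3 + X)/(2*m))
T(J, n) = J (T(J, n) = ((½)*(3 - 3)/1)*J + J = ((½)*1*0)*J + J = 0*J + J = 0 + J = J)
1/(24*T(6, -9) + f*57) = 1/(24*6 - 188*57) = 1/(144 - 10716) = 1/(-10572) = -1/10572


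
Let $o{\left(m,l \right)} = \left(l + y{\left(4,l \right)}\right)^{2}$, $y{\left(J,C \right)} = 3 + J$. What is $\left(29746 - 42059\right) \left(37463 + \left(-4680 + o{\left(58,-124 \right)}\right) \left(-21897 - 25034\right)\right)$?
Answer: $5205492097708$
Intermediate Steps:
$o{\left(m,l \right)} = \left(7 + l\right)^{2}$ ($o{\left(m,l \right)} = \left(l + \left(3 + 4\right)\right)^{2} = \left(l + 7\right)^{2} = \left(7 + l\right)^{2}$)
$\left(29746 - 42059\right) \left(37463 + \left(-4680 + o{\left(58,-124 \right)}\right) \left(-21897 - 25034\right)\right) = \left(29746 - 42059\right) \left(37463 + \left(-4680 + \left(7 - 124\right)^{2}\right) \left(-21897 - 25034\right)\right) = - 12313 \left(37463 + \left(-4680 + \left(-117\right)^{2}\right) \left(-46931\right)\right) = - 12313 \left(37463 + \left(-4680 + 13689\right) \left(-46931\right)\right) = - 12313 \left(37463 + 9009 \left(-46931\right)\right) = - 12313 \left(37463 - 422801379\right) = \left(-12313\right) \left(-422763916\right) = 5205492097708$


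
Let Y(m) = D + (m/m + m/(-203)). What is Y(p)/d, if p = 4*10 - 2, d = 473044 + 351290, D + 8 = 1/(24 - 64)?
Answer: -19521/2231197360 ≈ -8.7491e-6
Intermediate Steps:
D = -321/40 (D = -8 + 1/(24 - 64) = -8 + 1/(-40) = -8 - 1/40 = -321/40 ≈ -8.0250)
d = 824334
p = 38 (p = 40 - 2 = 38)
Y(m) = -281/40 - m/203 (Y(m) = -321/40 + (m/m + m/(-203)) = -321/40 + (1 + m*(-1/203)) = -321/40 + (1 - m/203) = -281/40 - m/203)
Y(p)/d = (-281/40 - 1/203*38)/824334 = (-281/40 - 38/203)*(1/824334) = -58563/8120*1/824334 = -19521/2231197360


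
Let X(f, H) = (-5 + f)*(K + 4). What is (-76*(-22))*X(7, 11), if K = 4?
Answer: 26752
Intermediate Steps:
X(f, H) = -40 + 8*f (X(f, H) = (-5 + f)*(4 + 4) = (-5 + f)*8 = -40 + 8*f)
(-76*(-22))*X(7, 11) = (-76*(-22))*(-40 + 8*7) = 1672*(-40 + 56) = 1672*16 = 26752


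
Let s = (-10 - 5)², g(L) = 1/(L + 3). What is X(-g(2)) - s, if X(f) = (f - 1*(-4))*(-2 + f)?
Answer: -5834/25 ≈ -233.36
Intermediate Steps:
g(L) = 1/(3 + L)
X(f) = (-2 + f)*(4 + f) (X(f) = (f + 4)*(-2 + f) = (4 + f)*(-2 + f) = (-2 + f)*(4 + f))
s = 225 (s = (-15)² = 225)
X(-g(2)) - s = (-8 + (-1/(3 + 2))² + 2*(-1/(3 + 2))) - 1*225 = (-8 + (-1/5)² + 2*(-1/5)) - 225 = (-8 + (-1*⅕)² + 2*(-1*⅕)) - 225 = (-8 + (-⅕)² + 2*(-⅕)) - 225 = (-8 + 1/25 - ⅖) - 225 = -209/25 - 225 = -5834/25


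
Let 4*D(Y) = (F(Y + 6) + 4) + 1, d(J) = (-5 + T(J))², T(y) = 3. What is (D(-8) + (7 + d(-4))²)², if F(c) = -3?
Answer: 59049/4 ≈ 14762.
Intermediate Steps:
d(J) = 4 (d(J) = (-5 + 3)² = (-2)² = 4)
D(Y) = ½ (D(Y) = ((-3 + 4) + 1)/4 = (1 + 1)/4 = (¼)*2 = ½)
(D(-8) + (7 + d(-4))²)² = (½ + (7 + 4)²)² = (½ + 11²)² = (½ + 121)² = (243/2)² = 59049/4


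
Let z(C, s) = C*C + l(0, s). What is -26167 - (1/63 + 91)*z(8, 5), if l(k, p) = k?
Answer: -2015497/63 ≈ -31992.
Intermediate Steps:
z(C, s) = C² (z(C, s) = C*C + 0 = C² + 0 = C²)
-26167 - (1/63 + 91)*z(8, 5) = -26167 - (1/63 + 91)*8² = -26167 - (1/63 + 91)*64 = -26167 - 5734*64/63 = -26167 - 1*366976/63 = -26167 - 366976/63 = -2015497/63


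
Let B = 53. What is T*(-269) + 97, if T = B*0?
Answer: 97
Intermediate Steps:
T = 0 (T = 53*0 = 0)
T*(-269) + 97 = 0*(-269) + 97 = 0 + 97 = 97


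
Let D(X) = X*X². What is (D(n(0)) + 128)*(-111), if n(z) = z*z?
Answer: -14208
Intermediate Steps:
n(z) = z²
D(X) = X³
(D(n(0)) + 128)*(-111) = ((0²)³ + 128)*(-111) = (0³ + 128)*(-111) = (0 + 128)*(-111) = 128*(-111) = -14208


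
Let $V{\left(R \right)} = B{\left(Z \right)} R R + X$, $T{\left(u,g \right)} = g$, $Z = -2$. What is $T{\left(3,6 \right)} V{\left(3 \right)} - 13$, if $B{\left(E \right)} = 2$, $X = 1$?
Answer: $101$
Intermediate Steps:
$V{\left(R \right)} = 1 + 2 R^{2}$ ($V{\left(R \right)} = 2 R R + 1 = 2 R^{2} + 1 = 1 + 2 R^{2}$)
$T{\left(3,6 \right)} V{\left(3 \right)} - 13 = 6 \left(1 + 2 \cdot 3^{2}\right) - 13 = 6 \left(1 + 2 \cdot 9\right) - 13 = 6 \left(1 + 18\right) - 13 = 6 \cdot 19 - 13 = 114 - 13 = 101$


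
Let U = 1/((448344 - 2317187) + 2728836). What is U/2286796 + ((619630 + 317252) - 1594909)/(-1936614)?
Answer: 647047343235238085/1904300193715899396 ≈ 0.33978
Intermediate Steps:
U = 1/859993 (U = 1/(-1868843 + 2728836) = 1/859993 ≈ 1.1628e-6)
U/2286796 + ((619630 + 317252) - 1594909)/(-1936614) = (1/859993)/2286796 + ((619630 + 317252) - 1594909)/(-1936614) = (1/859993)*(1/2286796) + (936882 - 1594909)*(-1/1936614) = 1/1966628552428 - 658027*(-1/1936614) = 1/1966628552428 + 658027/1936614 = 647047343235238085/1904300193715899396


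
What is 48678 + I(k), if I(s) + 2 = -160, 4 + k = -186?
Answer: 48516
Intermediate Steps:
k = -190 (k = -4 - 186 = -190)
I(s) = -162 (I(s) = -2 - 160 = -162)
48678 + I(k) = 48678 - 162 = 48516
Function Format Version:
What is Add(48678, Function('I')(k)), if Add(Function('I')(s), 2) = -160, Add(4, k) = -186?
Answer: 48516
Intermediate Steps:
k = -190 (k = Add(-4, -186) = -190)
Function('I')(s) = -162 (Function('I')(s) = Add(-2, -160) = -162)
Add(48678, Function('I')(k)) = Add(48678, -162) = 48516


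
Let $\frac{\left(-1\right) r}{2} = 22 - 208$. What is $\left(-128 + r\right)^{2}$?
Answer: $59536$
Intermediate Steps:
$r = 372$ ($r = - 2 \left(22 - 208\right) = \left(-2\right) \left(-186\right) = 372$)
$\left(-128 + r\right)^{2} = \left(-128 + 372\right)^{2} = 244^{2} = 59536$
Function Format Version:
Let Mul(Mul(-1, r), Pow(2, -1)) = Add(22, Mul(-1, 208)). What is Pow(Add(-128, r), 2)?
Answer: 59536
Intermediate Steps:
r = 372 (r = Mul(-2, Add(22, Mul(-1, 208))) = Mul(-2, Add(22, -208)) = Mul(-2, -186) = 372)
Pow(Add(-128, r), 2) = Pow(Add(-128, 372), 2) = Pow(244, 2) = 59536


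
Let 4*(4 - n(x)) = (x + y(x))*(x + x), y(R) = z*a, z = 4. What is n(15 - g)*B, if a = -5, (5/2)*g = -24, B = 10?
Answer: -2629/5 ≈ -525.80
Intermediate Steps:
g = -48/5 (g = (2/5)*(-24) = -48/5 ≈ -9.6000)
y(R) = -20 (y(R) = 4*(-5) = -20)
n(x) = 4 - x*(-20 + x)/2 (n(x) = 4 - (x - 20)*(x + x)/4 = 4 - (-20 + x)*2*x/4 = 4 - x*(-20 + x)/2)
n(15 - g)*B = (4 + 10*(15 - 1*(-48/5)) - (15 - 1*(-48/5))**2/2)*10 = (4 + 10*(15 + 48/5) - (15 + 48/5)**2/2)*10 = (4 + 10*(123/5) - (123/5)**2/2)*10 = (4 + 246 - 1/2*15129/25)*10 = (4 + 246 - 15129/50)*10 = -2629/50*10 = -2629/5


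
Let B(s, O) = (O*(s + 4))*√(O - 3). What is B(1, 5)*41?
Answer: 1025*√2 ≈ 1449.6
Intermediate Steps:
B(s, O) = O*√(-3 + O)*(4 + s) (B(s, O) = (O*(4 + s))*√(-3 + O) = O*√(-3 + O)*(4 + s))
B(1, 5)*41 = (5*√(-3 + 5)*(4 + 1))*41 = (5*√2*5)*41 = (25*√2)*41 = 1025*√2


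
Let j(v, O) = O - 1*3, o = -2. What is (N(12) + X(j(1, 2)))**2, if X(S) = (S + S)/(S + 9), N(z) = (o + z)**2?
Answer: 159201/16 ≈ 9950.1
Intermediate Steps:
j(v, O) = -3 + O (j(v, O) = O - 3 = -3 + O)
N(z) = (-2 + z)**2
X(S) = 2*S/(9 + S) (X(S) = (2*S)/(9 + S) = 2*S/(9 + S))
(N(12) + X(j(1, 2)))**2 = ((-2 + 12)**2 + 2*(-3 + 2)/(9 + (-3 + 2)))**2 = (10**2 + 2*(-1)/(9 - 1))**2 = (100 + 2*(-1)/8)**2 = (100 + 2*(-1)*(1/8))**2 = (100 - 1/4)**2 = (399/4)**2 = 159201/16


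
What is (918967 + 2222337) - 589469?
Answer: 2551835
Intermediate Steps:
(918967 + 2222337) - 589469 = 3141304 - 589469 = 2551835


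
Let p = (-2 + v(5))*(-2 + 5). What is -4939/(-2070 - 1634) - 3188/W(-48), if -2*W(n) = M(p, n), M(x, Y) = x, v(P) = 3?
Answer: 23631521/11112 ≈ 2126.7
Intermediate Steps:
p = 3 (p = (-2 + 3)*(-2 + 5) = 1*3 = 3)
W(n) = -3/2 (W(n) = -½*3 = -3/2)
-4939/(-2070 - 1634) - 3188/W(-48) = -4939/(-2070 - 1634) - 3188/(-3/2) = -4939/(-3704) - 3188*(-⅔) = -4939*(-1/3704) + 6376/3 = 4939/3704 + 6376/3 = 23631521/11112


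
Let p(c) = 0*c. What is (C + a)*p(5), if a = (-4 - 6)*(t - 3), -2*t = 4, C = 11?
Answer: 0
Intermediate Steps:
t = -2 (t = -½*4 = -2)
p(c) = 0
a = 50 (a = (-4 - 6)*(-2 - 3) = -10*(-5) = 50)
(C + a)*p(5) = (11 + 50)*0 = 61*0 = 0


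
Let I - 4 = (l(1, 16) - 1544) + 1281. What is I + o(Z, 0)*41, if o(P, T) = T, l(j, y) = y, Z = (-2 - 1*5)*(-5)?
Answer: -243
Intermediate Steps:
Z = 35 (Z = (-2 - 5)*(-5) = -7*(-5) = 35)
I = -243 (I = 4 + ((16 - 1544) + 1281) = 4 + (-1528 + 1281) = 4 - 247 = -243)
I + o(Z, 0)*41 = -243 + 0*41 = -243 + 0 = -243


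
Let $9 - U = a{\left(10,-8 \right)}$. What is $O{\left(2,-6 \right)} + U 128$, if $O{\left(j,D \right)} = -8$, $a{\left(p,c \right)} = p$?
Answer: $-136$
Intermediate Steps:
$U = -1$ ($U = 9 - 10 = -1$)
$O{\left(2,-6 \right)} + U 128 = -8 - 128 = -136$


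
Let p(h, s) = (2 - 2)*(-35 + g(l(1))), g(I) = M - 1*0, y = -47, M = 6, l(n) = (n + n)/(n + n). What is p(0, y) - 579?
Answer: -579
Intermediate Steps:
l(n) = 1 (l(n) = (2*n)/((2*n)) = (2*n)*(1/(2*n)) = 1)
g(I) = 6 (g(I) = 6 - 1*0 = 6 + 0 = 6)
p(h, s) = 0 (p(h, s) = (2 - 2)*(-35 + 6) = 0*(-29) = 0)
p(0, y) - 579 = 0 - 579 = -579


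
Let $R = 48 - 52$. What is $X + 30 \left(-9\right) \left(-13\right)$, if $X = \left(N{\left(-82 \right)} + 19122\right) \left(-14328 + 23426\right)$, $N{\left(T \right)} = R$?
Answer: $173939074$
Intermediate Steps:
$R = -4$ ($R = 48 - 52 = -4$)
$N{\left(T \right)} = -4$
$X = 173935564$ ($X = \left(-4 + 19122\right) \left(-14328 + 23426\right) = 19118 \cdot 9098 = 173935564$)
$X + 30 \left(-9\right) \left(-13\right) = 173935564 + 30 \left(-9\right) \left(-13\right) = 173935564 - -3510 = 173935564 + 3510 = 173939074$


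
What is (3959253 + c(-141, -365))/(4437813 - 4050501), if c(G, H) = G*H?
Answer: 668453/64552 ≈ 10.355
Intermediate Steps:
(3959253 + c(-141, -365))/(4437813 - 4050501) = (3959253 - 141*(-365))/(4437813 - 4050501) = (3959253 + 51465)/387312 = 4010718*(1/387312) = 668453/64552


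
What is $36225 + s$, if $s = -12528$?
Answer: $23697$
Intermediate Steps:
$36225 + s = 36225 - 12528 = 23697$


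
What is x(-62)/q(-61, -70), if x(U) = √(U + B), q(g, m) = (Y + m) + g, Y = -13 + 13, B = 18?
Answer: -2*I*√11/131 ≈ -0.050636*I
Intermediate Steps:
Y = 0
q(g, m) = g + m (q(g, m) = (0 + m) + g = m + g = g + m)
x(U) = √(18 + U) (x(U) = √(U + 18) = √(18 + U))
x(-62)/q(-61, -70) = √(18 - 62)/(-61 - 70) = √(-44)/(-131) = (2*I*√11)*(-1/131) = -2*I*√11/131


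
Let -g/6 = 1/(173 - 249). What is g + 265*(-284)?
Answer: -2859877/38 ≈ -75260.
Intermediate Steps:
g = 3/38 (g = -6/(173 - 249) = -6/(-76) = -6*(-1/76) = 3/38 ≈ 0.078947)
g + 265*(-284) = 3/38 + 265*(-284) = 3/38 - 75260 = -2859877/38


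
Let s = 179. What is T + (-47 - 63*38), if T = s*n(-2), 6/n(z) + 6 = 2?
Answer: -5419/2 ≈ -2709.5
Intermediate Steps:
n(z) = -3/2 (n(z) = 6/(-6 + 2) = 6/(-4) = 6*(-1/4) = -3/2)
T = -537/2 (T = 179*(-3/2) = -537/2 ≈ -268.50)
T + (-47 - 63*38) = -537/2 + (-47 - 63*38) = -537/2 + (-47 - 2394) = -537/2 - 2441 = -5419/2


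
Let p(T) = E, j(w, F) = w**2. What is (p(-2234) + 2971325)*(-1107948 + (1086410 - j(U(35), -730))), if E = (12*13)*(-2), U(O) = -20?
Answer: -65178083194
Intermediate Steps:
E = -312 (E = 156*(-2) = -312)
p(T) = -312
(p(-2234) + 2971325)*(-1107948 + (1086410 - j(U(35), -730))) = (-312 + 2971325)*(-1107948 + (1086410 - 1*(-20)**2)) = 2971013*(-1107948 + (1086410 - 1*400)) = 2971013*(-1107948 + (1086410 - 400)) = 2971013*(-1107948 + 1086010) = 2971013*(-21938) = -65178083194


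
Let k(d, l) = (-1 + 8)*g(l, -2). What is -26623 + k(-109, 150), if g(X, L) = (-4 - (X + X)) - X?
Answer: -29801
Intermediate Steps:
g(X, L) = -4 - 3*X (g(X, L) = (-4 - 2*X) - X = -4 - 3*X)
k(d, l) = -28 - 21*l (k(d, l) = (-1 + 8)*(-4 - 3*l) = 7*(-4 - 3*l) = -28 - 21*l)
-26623 + k(-109, 150) = -26623 + (-28 - 21*150) = -26623 + (-28 - 3150) = -26623 - 3178 = -29801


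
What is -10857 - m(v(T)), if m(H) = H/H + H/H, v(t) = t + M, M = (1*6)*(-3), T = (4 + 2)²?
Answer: -10859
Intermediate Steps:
T = 36 (T = 6² = 36)
M = -18 (M = 6*(-3) = -18)
v(t) = -18 + t (v(t) = t - 18 = -18 + t)
m(H) = 2 (m(H) = 1 + 1 = 2)
-10857 - m(v(T)) = -10857 - 1*2 = -10857 - 2 = -10859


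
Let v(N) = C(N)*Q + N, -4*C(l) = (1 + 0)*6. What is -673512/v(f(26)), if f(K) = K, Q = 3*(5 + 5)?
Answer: 35448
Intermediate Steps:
Q = 30 (Q = 3*10 = 30)
C(l) = -3/2 (C(l) = -(1 + 0)*6/4 = -6/4 = -1/4*6 = -3/2)
v(N) = -45 + N (v(N) = -3/2*30 + N = -45 + N)
-673512/v(f(26)) = -673512/(-45 + 26) = -673512/(-19) = -673512*(-1/19) = 35448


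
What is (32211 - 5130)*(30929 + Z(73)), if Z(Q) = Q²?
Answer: 981902898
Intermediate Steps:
(32211 - 5130)*(30929 + Z(73)) = (32211 - 5130)*(30929 + 73²) = 27081*(30929 + 5329) = 27081*36258 = 981902898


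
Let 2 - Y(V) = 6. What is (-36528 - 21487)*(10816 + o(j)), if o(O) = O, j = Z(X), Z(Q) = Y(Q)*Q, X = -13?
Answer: -630507020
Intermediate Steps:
Y(V) = -4 (Y(V) = 2 - 1*6 = 2 - 6 = -4)
Z(Q) = -4*Q
j = 52 (j = -4*(-13) = 52)
(-36528 - 21487)*(10816 + o(j)) = (-36528 - 21487)*(10816 + 52) = -58015*10868 = -630507020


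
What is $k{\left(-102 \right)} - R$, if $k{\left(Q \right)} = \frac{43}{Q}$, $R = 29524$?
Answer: $- \frac{3011491}{102} \approx -29524.0$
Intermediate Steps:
$k{\left(-102 \right)} - R = \frac{43}{-102} - 29524 = 43 \left(- \frac{1}{102}\right) - 29524 = - \frac{43}{102} - 29524 = - \frac{3011491}{102}$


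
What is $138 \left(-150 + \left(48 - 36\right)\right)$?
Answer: $-19044$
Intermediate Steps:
$138 \left(-150 + \left(48 - 36\right)\right) = 138 \left(-150 + 12\right) = 138 \left(-138\right) = -19044$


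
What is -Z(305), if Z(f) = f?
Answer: -305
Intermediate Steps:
-Z(305) = -1*305 = -305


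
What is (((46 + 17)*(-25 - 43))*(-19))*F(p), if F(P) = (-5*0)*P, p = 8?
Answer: 0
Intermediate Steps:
F(P) = 0 (F(P) = 0*P = 0)
(((46 + 17)*(-25 - 43))*(-19))*F(p) = (((46 + 17)*(-25 - 43))*(-19))*0 = ((63*(-68))*(-19))*0 = -4284*(-19)*0 = 81396*0 = 0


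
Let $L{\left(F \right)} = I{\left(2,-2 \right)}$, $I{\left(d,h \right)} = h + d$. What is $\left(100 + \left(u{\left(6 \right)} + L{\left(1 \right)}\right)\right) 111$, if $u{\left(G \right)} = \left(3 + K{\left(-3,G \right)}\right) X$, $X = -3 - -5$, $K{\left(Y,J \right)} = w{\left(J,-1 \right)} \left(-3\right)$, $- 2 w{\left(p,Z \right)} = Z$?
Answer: $11433$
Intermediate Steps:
$w{\left(p,Z \right)} = - \frac{Z}{2}$
$K{\left(Y,J \right)} = - \frac{3}{2}$ ($K{\left(Y,J \right)} = \left(- \frac{1}{2}\right) \left(-1\right) \left(-3\right) = \frac{1}{2} \left(-3\right) = - \frac{3}{2}$)
$X = 2$ ($X = -3 + 5 = 2$)
$I{\left(d,h \right)} = d + h$
$L{\left(F \right)} = 0$ ($L{\left(F \right)} = 2 - 2 = 0$)
$u{\left(G \right)} = 3$ ($u{\left(G \right)} = \left(3 - \frac{3}{2}\right) 2 = \frac{3}{2} \cdot 2 = 3$)
$\left(100 + \left(u{\left(6 \right)} + L{\left(1 \right)}\right)\right) 111 = \left(100 + \left(3 + 0\right)\right) 111 = \left(100 + 3\right) 111 = 103 \cdot 111 = 11433$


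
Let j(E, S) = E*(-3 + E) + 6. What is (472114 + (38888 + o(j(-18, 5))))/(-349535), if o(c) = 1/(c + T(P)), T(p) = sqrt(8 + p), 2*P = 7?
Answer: -150688869546/103074026615 + sqrt(46)/103074026615 ≈ -1.4619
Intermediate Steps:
P = 7/2 (P = (1/2)*7 = 7/2 ≈ 3.5000)
j(E, S) = 6 + E*(-3 + E)
o(c) = 1/(c + sqrt(46)/2) (o(c) = 1/(c + sqrt(8 + 7/2)) = 1/(c + sqrt(23/2)) = 1/(c + sqrt(46)/2))
(472114 + (38888 + o(j(-18, 5))))/(-349535) = (472114 + (38888 + 2/(sqrt(46) + 2*(6 + (-18)**2 - 3*(-18)))))/(-349535) = (472114 + (38888 + 2/(sqrt(46) + 2*(6 + 324 + 54))))*(-1/349535) = (472114 + (38888 + 2/(sqrt(46) + 2*384)))*(-1/349535) = (472114 + (38888 + 2/(sqrt(46) + 768)))*(-1/349535) = (472114 + (38888 + 2/(768 + sqrt(46))))*(-1/349535) = (511002 + 2/(768 + sqrt(46)))*(-1/349535) = -511002/349535 - 2/(349535*(768 + sqrt(46)))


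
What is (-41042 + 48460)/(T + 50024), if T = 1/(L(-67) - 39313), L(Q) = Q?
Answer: 292120840/1969945119 ≈ 0.14829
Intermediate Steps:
T = -1/39380 (T = 1/(-67 - 39313) = 1/(-39380) = -1/39380 ≈ -2.5394e-5)
(-41042 + 48460)/(T + 50024) = (-41042 + 48460)/(-1/39380 + 50024) = 7418/(1969945119/39380) = 7418*(39380/1969945119) = 292120840/1969945119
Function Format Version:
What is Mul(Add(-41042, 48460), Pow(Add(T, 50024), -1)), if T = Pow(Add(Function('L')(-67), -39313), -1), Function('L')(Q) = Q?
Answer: Rational(292120840, 1969945119) ≈ 0.14829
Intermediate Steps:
T = Rational(-1, 39380) (T = Pow(Add(-67, -39313), -1) = Pow(-39380, -1) = Rational(-1, 39380) ≈ -2.5394e-5)
Mul(Add(-41042, 48460), Pow(Add(T, 50024), -1)) = Mul(Add(-41042, 48460), Pow(Add(Rational(-1, 39380), 50024), -1)) = Mul(7418, Pow(Rational(1969945119, 39380), -1)) = Mul(7418, Rational(39380, 1969945119)) = Rational(292120840, 1969945119)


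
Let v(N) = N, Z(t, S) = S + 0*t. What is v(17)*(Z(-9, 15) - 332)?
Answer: -5389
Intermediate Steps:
Z(t, S) = S (Z(t, S) = S + 0 = S)
v(17)*(Z(-9, 15) - 332) = 17*(15 - 332) = 17*(-317) = -5389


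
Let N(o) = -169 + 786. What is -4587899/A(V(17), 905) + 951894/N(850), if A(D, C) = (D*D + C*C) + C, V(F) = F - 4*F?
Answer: 780131590031/507501627 ≈ 1537.2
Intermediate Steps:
V(F) = -3*F
A(D, C) = C + C**2 + D**2 (A(D, C) = (D**2 + C**2) + C = (C**2 + D**2) + C = C + C**2 + D**2)
N(o) = 617
-4587899/A(V(17), 905) + 951894/N(850) = -4587899/(905 + 905**2 + (-3*17)**2) + 951894/617 = -4587899/(905 + 819025 + (-51)**2) + 951894*(1/617) = -4587899/(905 + 819025 + 2601) + 951894/617 = -4587899/822531 + 951894/617 = 780131590031/507501627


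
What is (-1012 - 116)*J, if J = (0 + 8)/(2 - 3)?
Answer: 9024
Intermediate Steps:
J = -8 (J = 8/(-1) = 8*(-1) = -8)
(-1012 - 116)*J = (-1012 - 116)*(-8) = -1128*(-8) = 9024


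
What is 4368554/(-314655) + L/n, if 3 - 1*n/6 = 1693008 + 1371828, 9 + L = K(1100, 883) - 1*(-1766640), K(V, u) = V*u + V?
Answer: -27065060189399/1928730055230 ≈ -14.033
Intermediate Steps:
K(V, u) = V + V*u
L = 2739031 (L = -9 + (1100*(1 + 883) - 1*(-1766640)) = -9 + (1100*884 + 1766640) = -9 + (972400 + 1766640) = -9 + 2739040 = 2739031)
n = -18388998 (n = 18 - 6*(1693008 + 1371828) = 18 - 6*3064836 = 18 - 18389016 = -18388998)
4368554/(-314655) + L/n = 4368554/(-314655) + 2739031/(-18388998) = 4368554*(-1/314655) + 2739031*(-1/18388998) = -4368554/314655 - 2739031/18388998 = -27065060189399/1928730055230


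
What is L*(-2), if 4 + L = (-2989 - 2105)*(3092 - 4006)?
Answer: -9311824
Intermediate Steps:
L = 4655912 (L = -4 + (-2989 - 2105)*(3092 - 4006) = -4 - 5094*(-914) = -4 + 4655916 = 4655912)
L*(-2) = 4655912*(-2) = -9311824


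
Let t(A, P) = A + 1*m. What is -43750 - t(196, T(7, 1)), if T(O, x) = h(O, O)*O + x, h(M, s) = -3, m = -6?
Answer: -43940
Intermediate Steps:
T(O, x) = x - 3*O (T(O, x) = -3*O + x = x - 3*O)
t(A, P) = -6 + A (t(A, P) = A + 1*(-6) = A - 6 = -6 + A)
-43750 - t(196, T(7, 1)) = -43750 - (-6 + 196) = -43750 - 1*190 = -43750 - 190 = -43940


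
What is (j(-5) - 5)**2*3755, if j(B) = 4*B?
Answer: 2346875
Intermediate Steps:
(j(-5) - 5)**2*3755 = (4*(-5) - 5)**2*3755 = (-20 - 5)**2*3755 = (-25)**2*3755 = 625*3755 = 2346875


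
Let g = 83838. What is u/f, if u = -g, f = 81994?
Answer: -41919/40997 ≈ -1.0225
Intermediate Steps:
u = -83838 (u = -1*83838 = -83838)
u/f = -83838/81994 = -83838*1/81994 = -41919/40997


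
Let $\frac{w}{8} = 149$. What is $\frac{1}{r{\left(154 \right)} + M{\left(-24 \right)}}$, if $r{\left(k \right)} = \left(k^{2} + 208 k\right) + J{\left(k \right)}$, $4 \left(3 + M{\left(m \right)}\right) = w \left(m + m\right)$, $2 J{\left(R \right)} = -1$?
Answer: $\frac{2}{82881} \approx 2.4131 \cdot 10^{-5}$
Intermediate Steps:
$w = 1192$ ($w = 8 \cdot 149 = 1192$)
$J{\left(R \right)} = - \frac{1}{2}$ ($J{\left(R \right)} = \frac{1}{2} \left(-1\right) = - \frac{1}{2}$)
$M{\left(m \right)} = -3 + 596 m$ ($M{\left(m \right)} = -3 + \frac{1192 \left(m + m\right)}{4} = -3 + \frac{1192 \cdot 2 m}{4} = -3 + \frac{2384 m}{4} = -3 + 596 m$)
$r{\left(k \right)} = - \frac{1}{2} + k^{2} + 208 k$ ($r{\left(k \right)} = \left(k^{2} + 208 k\right) - \frac{1}{2} = - \frac{1}{2} + k^{2} + 208 k$)
$\frac{1}{r{\left(154 \right)} + M{\left(-24 \right)}} = \frac{1}{\left(- \frac{1}{2} + 154^{2} + 208 \cdot 154\right) + \left(-3 + 596 \left(-24\right)\right)} = \frac{1}{\left(- \frac{1}{2} + 23716 + 32032\right) - 14307} = \frac{1}{\frac{111495}{2} - 14307} = \frac{1}{\frac{82881}{2}} = \frac{2}{82881}$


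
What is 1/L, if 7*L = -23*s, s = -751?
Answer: 7/17273 ≈ 0.00040526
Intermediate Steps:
L = 17273/7 (L = (-23*(-751))/7 = (⅐)*17273 = 17273/7 ≈ 2467.6)
1/L = 1/(17273/7) = 7/17273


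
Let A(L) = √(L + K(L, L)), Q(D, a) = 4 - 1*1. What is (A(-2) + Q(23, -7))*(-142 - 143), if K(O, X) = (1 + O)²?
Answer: -855 - 285*I ≈ -855.0 - 285.0*I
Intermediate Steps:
Q(D, a) = 3 (Q(D, a) = 4 - 1 = 3)
A(L) = √(L + (1 + L)²)
(A(-2) + Q(23, -7))*(-142 - 143) = (√(-2 + (1 - 2)²) + 3)*(-142 - 143) = (√(-2 + (-1)²) + 3)*(-285) = (√(-2 + 1) + 3)*(-285) = (√(-1) + 3)*(-285) = (I + 3)*(-285) = (3 + I)*(-285) = -855 - 285*I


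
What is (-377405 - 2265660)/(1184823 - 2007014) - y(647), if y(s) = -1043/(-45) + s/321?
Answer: -87010343471/3958849665 ≈ -21.979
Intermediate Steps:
y(s) = 1043/45 + s/321 (y(s) = -1043*(-1/45) + s*(1/321) = 1043/45 + s/321)
(-377405 - 2265660)/(1184823 - 2007014) - y(647) = (-377405 - 2265660)/(1184823 - 2007014) - (1043/45 + (1/321)*647) = -2643065/(-822191) - (1043/45 + 647/321) = -2643065*(-1/822191) - 1*121306/4815 = 2643065/822191 - 121306/4815 = -87010343471/3958849665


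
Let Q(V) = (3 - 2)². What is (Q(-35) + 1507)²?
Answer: 2274064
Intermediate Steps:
Q(V) = 1 (Q(V) = 1² = 1)
(Q(-35) + 1507)² = (1 + 1507)² = 1508² = 2274064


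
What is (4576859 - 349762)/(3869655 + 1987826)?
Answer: 603871/836783 ≈ 0.72166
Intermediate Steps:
(4576859 - 349762)/(3869655 + 1987826) = 4227097/5857481 = 4227097*(1/5857481) = 603871/836783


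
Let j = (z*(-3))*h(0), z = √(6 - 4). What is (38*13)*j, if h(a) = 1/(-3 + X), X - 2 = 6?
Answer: -1482*√2/5 ≈ -419.17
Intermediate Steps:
X = 8 (X = 2 + 6 = 8)
z = √2 ≈ 1.4142
h(a) = ⅕ (h(a) = 1/(-3 + 8) = 1/5 = ⅕)
j = -3*√2/5 (j = (√2*(-3))*(⅕) = -3*√2*(⅕) = -3*√2/5 ≈ -0.84853)
(38*13)*j = (38*13)*(-3*√2/5) = 494*(-3*√2/5) = -1482*√2/5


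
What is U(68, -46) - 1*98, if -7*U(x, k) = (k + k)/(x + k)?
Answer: -7500/77 ≈ -97.403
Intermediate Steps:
U(x, k) = -2*k/(7*(k + x)) (U(x, k) = -(k + k)/(7*(x + k)) = -2*k/(7*(k + x)))
U(68, -46) - 1*98 = -2*(-46)/(7*(-46) + 7*68) - 1*98 = -2*(-46)/(-322 + 476) - 98 = -2*(-46)/154 - 98 = -2*(-46)*1/154 - 98 = 46/77 - 98 = -7500/77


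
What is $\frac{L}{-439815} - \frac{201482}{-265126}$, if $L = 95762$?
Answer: $\frac{31612904909}{58303195845} \approx 0.54222$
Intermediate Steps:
$\frac{L}{-439815} - \frac{201482}{-265126} = \frac{95762}{-439815} - \frac{201482}{-265126} = 95762 \left(- \frac{1}{439815}\right) - - \frac{100741}{132563} = - \frac{95762}{439815} + \frac{100741}{132563} = \frac{31612904909}{58303195845}$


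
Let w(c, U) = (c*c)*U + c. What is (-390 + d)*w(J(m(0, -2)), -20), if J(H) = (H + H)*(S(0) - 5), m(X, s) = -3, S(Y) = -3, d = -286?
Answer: 31117632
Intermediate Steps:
J(H) = -16*H (J(H) = (H + H)*(-3 - 5) = (2*H)*(-8) = -16*H)
w(c, U) = c + U*c² (w(c, U) = c²*U + c = U*c² + c = c + U*c²)
(-390 + d)*w(J(m(0, -2)), -20) = (-390 - 286)*((-16*(-3))*(1 - (-320)*(-3))) = -32448*(1 - 20*48) = -32448*(1 - 960) = -32448*(-959) = -676*(-46032) = 31117632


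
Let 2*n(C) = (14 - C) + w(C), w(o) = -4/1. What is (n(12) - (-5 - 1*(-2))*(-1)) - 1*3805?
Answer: -3809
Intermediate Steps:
w(o) = -4 (w(o) = -4*1 = -4)
n(C) = 5 - C/2 (n(C) = ((14 - C) - 4)/2 = (10 - C)/2 = 5 - C/2)
(n(12) - (-5 - 1*(-2))*(-1)) - 1*3805 = ((5 - ½*12) - (-5 - 1*(-2))*(-1)) - 1*3805 = ((5 - 6) - (-5 + 2)*(-1)) - 3805 = (-1 - 1*(-3)*(-1)) - 3805 = (-1 + 3*(-1)) - 3805 = (-1 - 3) - 3805 = -4 - 3805 = -3809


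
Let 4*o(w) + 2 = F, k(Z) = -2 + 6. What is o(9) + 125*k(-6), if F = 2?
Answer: 500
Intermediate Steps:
k(Z) = 4
o(w) = 0 (o(w) = -1/2 + (1/4)*2 = -1/2 + 1/2 = 0)
o(9) + 125*k(-6) = 0 + 125*4 = 0 + 500 = 500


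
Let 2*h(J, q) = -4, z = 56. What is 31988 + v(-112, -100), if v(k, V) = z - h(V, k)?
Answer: 32046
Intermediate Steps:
h(J, q) = -2 (h(J, q) = (1/2)*(-4) = -2)
v(k, V) = 58 (v(k, V) = 56 - 1*(-2) = 56 + 2 = 58)
31988 + v(-112, -100) = 31988 + 58 = 32046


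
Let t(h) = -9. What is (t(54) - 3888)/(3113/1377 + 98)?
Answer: -5366169/138059 ≈ -38.869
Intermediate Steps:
(t(54) - 3888)/(3113/1377 + 98) = (-9 - 3888)/(3113/1377 + 98) = -3897/(3113*(1/1377) + 98) = -3897/(3113/1377 + 98) = -3897/138059/1377 = -3897*1377/138059 = -5366169/138059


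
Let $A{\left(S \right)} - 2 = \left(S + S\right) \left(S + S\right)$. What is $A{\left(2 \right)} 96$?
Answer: $1728$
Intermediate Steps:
$A{\left(S \right)} = 2 + 4 S^{2}$ ($A{\left(S \right)} = 2 + \left(S + S\right) \left(S + S\right) = 2 + 2 S 2 S = 2 + 4 S^{2}$)
$A{\left(2 \right)} 96 = \left(2 + 4 \cdot 2^{2}\right) 96 = \left(2 + 4 \cdot 4\right) 96 = \left(2 + 16\right) 96 = 18 \cdot 96 = 1728$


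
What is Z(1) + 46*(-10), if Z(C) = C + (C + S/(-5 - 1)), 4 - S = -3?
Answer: -2755/6 ≈ -459.17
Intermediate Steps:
S = 7 (S = 4 - 1*(-3) = 4 + 3 = 7)
Z(C) = -7/6 + 2*C (Z(C) = C + (C + 7/(-5 - 1)) = C + (C + 7/(-6)) = C + (C + 7*(-⅙)) = C + (C - 7/6) = C + (-7/6 + C) = -7/6 + 2*C)
Z(1) + 46*(-10) = (-7/6 + 2*1) + 46*(-10) = (-7/6 + 2) - 460 = ⅚ - 460 = -2755/6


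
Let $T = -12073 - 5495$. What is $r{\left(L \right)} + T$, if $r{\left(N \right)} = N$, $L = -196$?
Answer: $-17764$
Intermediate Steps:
$T = -17568$
$r{\left(L \right)} + T = -196 - 17568 = -17764$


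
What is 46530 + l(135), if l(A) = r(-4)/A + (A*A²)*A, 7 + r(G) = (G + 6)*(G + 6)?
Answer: 14948871974/45 ≈ 3.3220e+8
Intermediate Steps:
r(G) = -7 + (6 + G)² (r(G) = -7 + (G + 6)*(G + 6) = -7 + (6 + G)*(6 + G) = -7 + (6 + G)²)
l(A) = A⁴ - 3/A (l(A) = (-7 + (6 - 4)²)/A + (A*A²)*A = (-7 + 2²)/A + A³*A = (-7 + 4)/A + A⁴ = -3/A + A⁴ = A⁴ - 3/A)
46530 + l(135) = 46530 + (-3 + 135⁵)/135 = 46530 + (-3 + 44840334375)/135 = 46530 + (1/135)*44840334372 = 46530 + 14946778124/45 = 14948871974/45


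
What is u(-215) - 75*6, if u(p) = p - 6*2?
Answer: -677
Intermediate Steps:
u(p) = -12 + p (u(p) = p - 12 = -12 + p)
u(-215) - 75*6 = (-12 - 215) - 75*6 = -227 - 450 = -677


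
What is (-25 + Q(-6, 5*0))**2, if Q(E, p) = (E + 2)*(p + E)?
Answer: 1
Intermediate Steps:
Q(E, p) = (2 + E)*(E + p)
(-25 + Q(-6, 5*0))**2 = (-25 + ((-6)**2 + 2*(-6) + 2*(5*0) - 30*0))**2 = (-25 + (36 - 12 + 2*0 - 6*0))**2 = (-25 + (36 - 12 + 0 + 0))**2 = (-25 + 24)**2 = (-1)**2 = 1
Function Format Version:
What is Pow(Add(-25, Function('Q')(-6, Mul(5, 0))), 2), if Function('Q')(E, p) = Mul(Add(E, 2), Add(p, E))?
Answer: 1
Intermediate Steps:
Function('Q')(E, p) = Mul(Add(2, E), Add(E, p))
Pow(Add(-25, Function('Q')(-6, Mul(5, 0))), 2) = Pow(Add(-25, Add(Pow(-6, 2), Mul(2, -6), Mul(2, Mul(5, 0)), Mul(-6, Mul(5, 0)))), 2) = Pow(Add(-25, Add(36, -12, Mul(2, 0), Mul(-6, 0))), 2) = Pow(Add(-25, Add(36, -12, 0, 0)), 2) = Pow(Add(-25, 24), 2) = Pow(-1, 2) = 1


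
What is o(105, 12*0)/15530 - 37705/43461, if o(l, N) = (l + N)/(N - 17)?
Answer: -1991812091/2294827722 ≈ -0.86796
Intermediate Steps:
o(l, N) = (N + l)/(-17 + N)
o(105, 12*0)/15530 - 37705/43461 = ((12*0 + 105)/(-17 + 12*0))/15530 - 37705/43461 = ((0 + 105)/(-17 + 0))*(1/15530) - 37705*1/43461 = (105/(-17))*(1/15530) - 37705/43461 = -1/17*105*(1/15530) - 37705/43461 = -105/17*1/15530 - 37705/43461 = -21/52802 - 37705/43461 = -1991812091/2294827722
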